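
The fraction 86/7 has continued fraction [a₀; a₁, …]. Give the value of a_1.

86 ÷ 7 → quotient 12, remainder 2
7 ÷ 2 → quotient 3, remainder 1

3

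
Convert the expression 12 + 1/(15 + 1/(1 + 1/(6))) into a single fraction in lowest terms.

1339/111

Collapse the nested fraction from the inside out:
Start with 6.
1 + 1/(6/1) = 1 + 1/6 = 7/6
15 + 1/(7/6) = 15 + 6/7 = 111/7
12 + 1/(111/7) = 12 + 7/111 = 1339/111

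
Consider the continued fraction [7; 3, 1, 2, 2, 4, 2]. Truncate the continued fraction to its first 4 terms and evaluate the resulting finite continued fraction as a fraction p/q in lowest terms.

Work from the innermost term outward:
Start with 2.
1 + 1/(2/1) = 1 + 1/2 = 3/2
3 + 1/(3/2) = 3 + 2/3 = 11/3
7 + 1/(11/3) = 7 + 3/11 = 80/11

80/11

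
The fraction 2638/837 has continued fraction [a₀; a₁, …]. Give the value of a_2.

1

⌊2638/837⌋ = 3, remainder 127
⌊837/127⌋ = 6, remainder 75
⌊127/75⌋ = 1, remainder 52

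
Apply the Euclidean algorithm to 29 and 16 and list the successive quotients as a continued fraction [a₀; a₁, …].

[1; 1, 4, 3]

⌊29/16⌋ = 1, remainder 13
⌊16/13⌋ = 1, remainder 3
⌊13/3⌋ = 4, remainder 1
⌊3/1⌋ = 3, remainder 0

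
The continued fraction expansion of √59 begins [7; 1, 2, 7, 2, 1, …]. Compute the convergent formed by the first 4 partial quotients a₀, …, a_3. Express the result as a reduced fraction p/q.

Work from the innermost term outward:
Start with 7.
2 + 1/(7/1) = 2 + 1/7 = 15/7
1 + 1/(15/7) = 1 + 7/15 = 22/15
7 + 1/(22/15) = 7 + 15/22 = 169/22

169/22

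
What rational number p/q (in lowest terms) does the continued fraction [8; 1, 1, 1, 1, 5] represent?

Build up convergents one term at a time:
a_0 = 8: 8/1
a_1 = 1: 9/1
a_2 = 1: 17/2
a_3 = 1: 26/3
a_4 = 1: 43/5
a_5 = 5: 241/28

241/28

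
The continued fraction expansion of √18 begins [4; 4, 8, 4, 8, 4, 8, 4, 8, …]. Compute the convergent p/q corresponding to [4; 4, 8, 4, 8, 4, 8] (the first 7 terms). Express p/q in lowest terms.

a_0 = 4: 4/1
a_1 = 4: 17/4
a_2 = 8: 140/33
a_3 = 4: 577/136
a_4 = 8: 4756/1121
a_5 = 4: 19601/4620
a_6 = 8: 161564/38081

161564/38081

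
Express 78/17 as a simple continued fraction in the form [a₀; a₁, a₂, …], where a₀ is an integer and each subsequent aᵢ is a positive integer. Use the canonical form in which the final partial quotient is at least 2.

[4; 1, 1, 2, 3]

⌊78/17⌋ = 4, remainder 10
⌊17/10⌋ = 1, remainder 7
⌊10/7⌋ = 1, remainder 3
⌊7/3⌋ = 2, remainder 1
⌊3/1⌋ = 3, remainder 0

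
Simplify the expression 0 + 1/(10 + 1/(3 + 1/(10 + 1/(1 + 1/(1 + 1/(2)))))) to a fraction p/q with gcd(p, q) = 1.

164/1693

Starting at the tail and folding back:
Start with 2.
1 + 1/(2/1) = 1 + 1/2 = 3/2
1 + 1/(3/2) = 1 + 2/3 = 5/3
10 + 1/(5/3) = 10 + 3/5 = 53/5
3 + 1/(53/5) = 3 + 5/53 = 164/53
10 + 1/(164/53) = 10 + 53/164 = 1693/164
0 + 1/(1693/164) = 0 + 164/1693 = 164/1693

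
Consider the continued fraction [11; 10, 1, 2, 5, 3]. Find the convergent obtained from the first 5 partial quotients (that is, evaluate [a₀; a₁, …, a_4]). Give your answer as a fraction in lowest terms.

a_0 = 11: 11/1
a_1 = 10: 111/10
a_2 = 1: 122/11
a_3 = 2: 355/32
a_4 = 5: 1897/171

1897/171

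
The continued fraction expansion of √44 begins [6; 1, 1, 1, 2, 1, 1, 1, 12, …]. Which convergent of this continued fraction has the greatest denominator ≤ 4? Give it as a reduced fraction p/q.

a_0 = 6: 6/1  (≤ bound)
a_1 = 1: 7/1  (≤ bound)
a_2 = 1: 13/2  (≤ bound)
a_3 = 1: 20/3  (≤ bound)
a_4 = 2: 53/8  (> 4, stop)

20/3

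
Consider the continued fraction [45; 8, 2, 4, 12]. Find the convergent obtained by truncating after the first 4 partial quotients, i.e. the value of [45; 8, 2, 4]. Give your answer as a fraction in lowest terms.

Use the convergent recurrence hₖ = aₖ·hₖ₋₁ + hₖ₋₂ (and likewise for the denominators kₖ):
a_0 = 45: 45/1
a_1 = 8: 361/8
a_2 = 2: 767/17
a_3 = 4: 3429/76

3429/76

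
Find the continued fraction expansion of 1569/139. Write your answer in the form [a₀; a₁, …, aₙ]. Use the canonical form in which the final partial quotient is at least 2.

1569 = 11·139 + 40, so a_0 = 11
139 = 3·40 + 19, so a_1 = 3
40 = 2·19 + 2, so a_2 = 2
19 = 9·2 + 1, so a_3 = 9
2 = 2·1 + 0, so a_4 = 2

[11; 3, 2, 9, 2]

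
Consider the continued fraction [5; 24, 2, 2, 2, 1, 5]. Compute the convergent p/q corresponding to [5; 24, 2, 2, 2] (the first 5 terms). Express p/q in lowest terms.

1477/293

Work from the innermost term outward:
Start with 2.
2 + 1/(2/1) = 2 + 1/2 = 5/2
2 + 1/(5/2) = 2 + 2/5 = 12/5
24 + 1/(12/5) = 24 + 5/12 = 293/12
5 + 1/(293/12) = 5 + 12/293 = 1477/293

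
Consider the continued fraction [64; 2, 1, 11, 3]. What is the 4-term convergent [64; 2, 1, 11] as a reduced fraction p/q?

Starting at the tail and folding back:
Start with 11.
1 + 1/(11/1) = 1 + 1/11 = 12/11
2 + 1/(12/11) = 2 + 11/12 = 35/12
64 + 1/(35/12) = 64 + 12/35 = 2252/35

2252/35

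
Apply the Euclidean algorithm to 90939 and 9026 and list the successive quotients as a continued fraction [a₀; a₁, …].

[10; 13, 3, 2, 2, 2, 1, 11]

90939 = 10·9026 + 679, so a_0 = 10
9026 = 13·679 + 199, so a_1 = 13
679 = 3·199 + 82, so a_2 = 3
199 = 2·82 + 35, so a_3 = 2
82 = 2·35 + 12, so a_4 = 2
35 = 2·12 + 11, so a_5 = 2
12 = 1·11 + 1, so a_6 = 1
11 = 11·1 + 0, so a_7 = 11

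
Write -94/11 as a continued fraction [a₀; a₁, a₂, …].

Apply division with remainder until the remainder is 0:
-94 ÷ 11 → quotient -9, remainder 5
11 ÷ 5 → quotient 2, remainder 1
5 ÷ 1 → quotient 5, remainder 0

[-9; 2, 5]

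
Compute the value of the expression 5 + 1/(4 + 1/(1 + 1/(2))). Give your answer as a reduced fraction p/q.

73/14

a_0 = 5: 5/1
a_1 = 4: 21/4
a_2 = 1: 26/5
a_3 = 2: 73/14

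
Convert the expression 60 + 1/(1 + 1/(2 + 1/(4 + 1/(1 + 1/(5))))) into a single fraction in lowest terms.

Collapse the nested fraction from the inside out:
Start with 5.
1 + 1/(5/1) = 1 + 1/5 = 6/5
4 + 1/(6/5) = 4 + 5/6 = 29/6
2 + 1/(29/6) = 2 + 6/29 = 64/29
1 + 1/(64/29) = 1 + 29/64 = 93/64
60 + 1/(93/64) = 60 + 64/93 = 5644/93

5644/93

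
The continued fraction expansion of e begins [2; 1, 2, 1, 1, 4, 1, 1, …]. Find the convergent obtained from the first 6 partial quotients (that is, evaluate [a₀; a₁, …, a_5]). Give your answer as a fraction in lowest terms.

Start with 4.
1 + 1/(4/1) = 1 + 1/4 = 5/4
1 + 1/(5/4) = 1 + 4/5 = 9/5
2 + 1/(9/5) = 2 + 5/9 = 23/9
1 + 1/(23/9) = 1 + 9/23 = 32/23
2 + 1/(32/23) = 2 + 23/32 = 87/32

87/32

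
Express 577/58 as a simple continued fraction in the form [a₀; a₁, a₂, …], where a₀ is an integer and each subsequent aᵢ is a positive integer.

577 ÷ 58 → quotient 9, remainder 55
58 ÷ 55 → quotient 1, remainder 3
55 ÷ 3 → quotient 18, remainder 1
3 ÷ 1 → quotient 3, remainder 0

[9; 1, 18, 3]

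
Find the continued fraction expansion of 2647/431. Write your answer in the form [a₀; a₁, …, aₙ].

[6; 7, 15, 4]

2647 = 6·431 + 61, so a_0 = 6
431 = 7·61 + 4, so a_1 = 7
61 = 15·4 + 1, so a_2 = 15
4 = 4·1 + 0, so a_3 = 4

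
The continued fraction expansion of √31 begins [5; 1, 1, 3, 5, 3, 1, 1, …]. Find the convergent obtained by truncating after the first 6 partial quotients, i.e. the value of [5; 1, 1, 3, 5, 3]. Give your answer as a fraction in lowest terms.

Start with 3.
5 + 1/(3/1) = 5 + 1/3 = 16/3
3 + 1/(16/3) = 3 + 3/16 = 51/16
1 + 1/(51/16) = 1 + 16/51 = 67/51
1 + 1/(67/51) = 1 + 51/67 = 118/67
5 + 1/(118/67) = 5 + 67/118 = 657/118

657/118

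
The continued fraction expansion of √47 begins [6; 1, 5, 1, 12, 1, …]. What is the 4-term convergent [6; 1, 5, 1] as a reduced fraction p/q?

Start with 1.
5 + 1/(1/1) = 5 + 1/1 = 6/1
1 + 1/(6/1) = 1 + 1/6 = 7/6
6 + 1/(7/6) = 6 + 6/7 = 48/7

48/7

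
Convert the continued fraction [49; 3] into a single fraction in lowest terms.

Start with 3.
49 + 1/(3/1) = 49 + 1/3 = 148/3

148/3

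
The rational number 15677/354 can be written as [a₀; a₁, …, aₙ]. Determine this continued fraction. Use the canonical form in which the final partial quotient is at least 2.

[44; 3, 1, 1, 50]

Apply division with remainder until the remainder is 0:
⌊15677/354⌋ = 44, remainder 101
⌊354/101⌋ = 3, remainder 51
⌊101/51⌋ = 1, remainder 50
⌊51/50⌋ = 1, remainder 1
⌊50/1⌋ = 50, remainder 0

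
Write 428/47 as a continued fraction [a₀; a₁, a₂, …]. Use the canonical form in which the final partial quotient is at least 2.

Apply division with remainder until the remainder is 0:
⌊428/47⌋ = 9, remainder 5
⌊47/5⌋ = 9, remainder 2
⌊5/2⌋ = 2, remainder 1
⌊2/1⌋ = 2, remainder 0

[9; 9, 2, 2]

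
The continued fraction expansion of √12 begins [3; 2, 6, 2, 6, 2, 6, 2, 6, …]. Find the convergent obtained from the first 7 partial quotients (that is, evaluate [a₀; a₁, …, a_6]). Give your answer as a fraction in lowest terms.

Work from the innermost term outward:
Start with 6.
2 + 1/(6/1) = 2 + 1/6 = 13/6
6 + 1/(13/6) = 6 + 6/13 = 84/13
2 + 1/(84/13) = 2 + 13/84 = 181/84
6 + 1/(181/84) = 6 + 84/181 = 1170/181
2 + 1/(1170/181) = 2 + 181/1170 = 2521/1170
3 + 1/(2521/1170) = 3 + 1170/2521 = 8733/2521

8733/2521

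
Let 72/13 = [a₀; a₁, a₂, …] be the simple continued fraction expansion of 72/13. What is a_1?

1

72 = 5·13 + 7, so a_0 = 5
13 = 1·7 + 6, so a_1 = 1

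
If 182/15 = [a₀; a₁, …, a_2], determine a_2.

2

182 = 12·15 + 2, so a_0 = 12
15 = 7·2 + 1, so a_1 = 7
2 = 2·1 + 0, so a_2 = 2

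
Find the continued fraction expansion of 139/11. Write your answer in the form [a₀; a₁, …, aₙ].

Run the Euclidean algorithm, recording each quotient:
⌊139/11⌋ = 12, remainder 7
⌊11/7⌋ = 1, remainder 4
⌊7/4⌋ = 1, remainder 3
⌊4/3⌋ = 1, remainder 1
⌊3/1⌋ = 3, remainder 0

[12; 1, 1, 1, 3]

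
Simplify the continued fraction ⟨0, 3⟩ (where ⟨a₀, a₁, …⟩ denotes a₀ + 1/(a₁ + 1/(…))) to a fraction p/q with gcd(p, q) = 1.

1/3

a_0 = 0: 0/1
a_1 = 3: 1/3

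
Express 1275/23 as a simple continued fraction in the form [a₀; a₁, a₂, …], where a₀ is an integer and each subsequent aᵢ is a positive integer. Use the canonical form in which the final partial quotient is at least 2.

1275 = 55·23 + 10, so a_0 = 55
23 = 2·10 + 3, so a_1 = 2
10 = 3·3 + 1, so a_2 = 3
3 = 3·1 + 0, so a_3 = 3

[55; 2, 3, 3]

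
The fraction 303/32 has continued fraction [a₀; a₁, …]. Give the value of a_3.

2

Apply division with remainder until the remainder is 0:
303 ÷ 32 → quotient 9, remainder 15
32 ÷ 15 → quotient 2, remainder 2
15 ÷ 2 → quotient 7, remainder 1
2 ÷ 1 → quotient 2, remainder 0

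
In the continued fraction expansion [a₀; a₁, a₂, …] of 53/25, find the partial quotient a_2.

3

Run the Euclidean algorithm, recording each quotient:
53 = 2·25 + 3, so a_0 = 2
25 = 8·3 + 1, so a_1 = 8
3 = 3·1 + 0, so a_2 = 3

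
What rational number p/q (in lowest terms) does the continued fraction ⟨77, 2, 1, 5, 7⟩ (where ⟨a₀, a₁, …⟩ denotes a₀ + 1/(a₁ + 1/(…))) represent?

Compute successive convergents:
a_0 = 77: 77/1
a_1 = 2: 155/2
a_2 = 1: 232/3
a_3 = 5: 1315/17
a_4 = 7: 9437/122

9437/122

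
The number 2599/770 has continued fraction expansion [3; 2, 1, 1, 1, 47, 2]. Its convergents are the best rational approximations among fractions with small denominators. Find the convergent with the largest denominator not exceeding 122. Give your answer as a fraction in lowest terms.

a_0 = 3: 3/1  (≤ bound)
a_1 = 2: 7/2  (≤ bound)
a_2 = 1: 10/3  (≤ bound)
a_3 = 1: 17/5  (≤ bound)
a_4 = 1: 27/8  (≤ bound)
a_5 = 47: 1286/381  (> 122, stop)

27/8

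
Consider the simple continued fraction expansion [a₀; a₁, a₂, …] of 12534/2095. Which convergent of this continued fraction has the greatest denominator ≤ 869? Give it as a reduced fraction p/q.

a_0 = 5: 5/1  (≤ bound)
a_1 = 1: 6/1  (≤ bound)
a_2 = 57: 347/58  (≤ bound)
a_3 = 5: 1741/291  (≤ bound)
a_4 = 7: 12534/2095  (> 869, stop)

1741/291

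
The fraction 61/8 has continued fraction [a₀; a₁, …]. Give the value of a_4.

61 ÷ 8 → quotient 7, remainder 5
8 ÷ 5 → quotient 1, remainder 3
5 ÷ 3 → quotient 1, remainder 2
3 ÷ 2 → quotient 1, remainder 1
2 ÷ 1 → quotient 2, remainder 0

2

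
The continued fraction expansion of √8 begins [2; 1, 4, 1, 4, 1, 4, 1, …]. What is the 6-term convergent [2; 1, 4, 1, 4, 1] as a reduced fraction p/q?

a_0 = 2: 2/1
a_1 = 1: 3/1
a_2 = 4: 14/5
a_3 = 1: 17/6
a_4 = 4: 82/29
a_5 = 1: 99/35

99/35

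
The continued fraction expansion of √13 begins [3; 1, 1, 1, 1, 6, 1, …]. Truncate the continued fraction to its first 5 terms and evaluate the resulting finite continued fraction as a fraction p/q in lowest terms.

18/5

a_0 = 3: 3/1
a_1 = 1: 4/1
a_2 = 1: 7/2
a_3 = 1: 11/3
a_4 = 1: 18/5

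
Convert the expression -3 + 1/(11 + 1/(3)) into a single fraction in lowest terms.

Use the convergent recurrence hₖ = aₖ·hₖ₋₁ + hₖ₋₂ (and likewise for the denominators kₖ):
a_0 = -3: -3/1
a_1 = 11: -32/11
a_2 = 3: -99/34

-99/34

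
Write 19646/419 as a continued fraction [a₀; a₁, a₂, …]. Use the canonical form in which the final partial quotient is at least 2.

[46; 1, 7, 1, 10, 1, 3]

19646 = 46·419 + 372, so a_0 = 46
419 = 1·372 + 47, so a_1 = 1
372 = 7·47 + 43, so a_2 = 7
47 = 1·43 + 4, so a_3 = 1
43 = 10·4 + 3, so a_4 = 10
4 = 1·3 + 1, so a_5 = 1
3 = 3·1 + 0, so a_6 = 3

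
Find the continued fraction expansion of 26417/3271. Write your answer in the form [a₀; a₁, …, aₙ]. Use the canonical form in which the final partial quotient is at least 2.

26417 ÷ 3271 → quotient 8, remainder 249
3271 ÷ 249 → quotient 13, remainder 34
249 ÷ 34 → quotient 7, remainder 11
34 ÷ 11 → quotient 3, remainder 1
11 ÷ 1 → quotient 11, remainder 0

[8; 13, 7, 3, 11]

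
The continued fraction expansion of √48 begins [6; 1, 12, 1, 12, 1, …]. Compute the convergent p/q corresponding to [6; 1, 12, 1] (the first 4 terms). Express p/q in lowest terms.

a_0 = 6: 6/1
a_1 = 1: 7/1
a_2 = 12: 90/13
a_3 = 1: 97/14

97/14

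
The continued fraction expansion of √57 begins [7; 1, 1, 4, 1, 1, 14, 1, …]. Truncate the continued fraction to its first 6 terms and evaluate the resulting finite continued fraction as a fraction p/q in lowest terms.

Collapse the nested fraction from the inside out:
Start with 1.
1 + 1/(1/1) = 1 + 1/1 = 2/1
4 + 1/(2/1) = 4 + 1/2 = 9/2
1 + 1/(9/2) = 1 + 2/9 = 11/9
1 + 1/(11/9) = 1 + 9/11 = 20/11
7 + 1/(20/11) = 7 + 11/20 = 151/20

151/20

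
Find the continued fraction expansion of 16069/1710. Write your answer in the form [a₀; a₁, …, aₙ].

[9; 2, 1, 1, 13, 12, 2]

16069 = 9·1710 + 679, so a_0 = 9
1710 = 2·679 + 352, so a_1 = 2
679 = 1·352 + 327, so a_2 = 1
352 = 1·327 + 25, so a_3 = 1
327 = 13·25 + 2, so a_4 = 13
25 = 12·2 + 1, so a_5 = 12
2 = 2·1 + 0, so a_6 = 2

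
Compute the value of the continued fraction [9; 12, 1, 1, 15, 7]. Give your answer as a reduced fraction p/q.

24888/2741

Work from the innermost term outward:
Start with 7.
15 + 1/(7/1) = 15 + 1/7 = 106/7
1 + 1/(106/7) = 1 + 7/106 = 113/106
1 + 1/(113/106) = 1 + 106/113 = 219/113
12 + 1/(219/113) = 12 + 113/219 = 2741/219
9 + 1/(2741/219) = 9 + 219/2741 = 24888/2741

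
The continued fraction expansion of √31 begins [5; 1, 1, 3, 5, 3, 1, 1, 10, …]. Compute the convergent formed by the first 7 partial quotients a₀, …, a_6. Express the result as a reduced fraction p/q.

863/155

Compute successive convergents:
a_0 = 5: 5/1
a_1 = 1: 6/1
a_2 = 1: 11/2
a_3 = 3: 39/7
a_4 = 5: 206/37
a_5 = 3: 657/118
a_6 = 1: 863/155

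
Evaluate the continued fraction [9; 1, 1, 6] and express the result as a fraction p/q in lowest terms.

Starting at the tail and folding back:
Start with 6.
1 + 1/(6/1) = 1 + 1/6 = 7/6
1 + 1/(7/6) = 1 + 6/7 = 13/7
9 + 1/(13/7) = 9 + 7/13 = 124/13

124/13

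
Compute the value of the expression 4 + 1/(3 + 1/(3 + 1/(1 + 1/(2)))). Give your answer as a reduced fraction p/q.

155/36

a_0 = 4: 4/1
a_1 = 3: 13/3
a_2 = 3: 43/10
a_3 = 1: 56/13
a_4 = 2: 155/36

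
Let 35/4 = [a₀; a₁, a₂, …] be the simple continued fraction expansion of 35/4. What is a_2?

35 = 8·4 + 3, so a_0 = 8
4 = 1·3 + 1, so a_1 = 1
3 = 3·1 + 0, so a_2 = 3

3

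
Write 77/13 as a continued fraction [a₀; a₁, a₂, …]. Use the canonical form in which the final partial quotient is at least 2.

[5; 1, 12]

Repeatedly divide and take the remainder:
77 = 5·13 + 12, so a_0 = 5
13 = 1·12 + 1, so a_1 = 1
12 = 12·1 + 0, so a_2 = 12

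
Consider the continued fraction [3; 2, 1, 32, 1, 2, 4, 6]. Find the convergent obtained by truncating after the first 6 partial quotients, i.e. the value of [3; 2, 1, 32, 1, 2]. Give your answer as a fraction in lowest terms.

1001/300

Start with 2.
1 + 1/(2/1) = 1 + 1/2 = 3/2
32 + 1/(3/2) = 32 + 2/3 = 98/3
1 + 1/(98/3) = 1 + 3/98 = 101/98
2 + 1/(101/98) = 2 + 98/101 = 300/101
3 + 1/(300/101) = 3 + 101/300 = 1001/300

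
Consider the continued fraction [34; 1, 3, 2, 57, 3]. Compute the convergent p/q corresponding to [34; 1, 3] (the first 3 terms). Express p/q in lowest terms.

139/4

a_0 = 34: 34/1
a_1 = 1: 35/1
a_2 = 3: 139/4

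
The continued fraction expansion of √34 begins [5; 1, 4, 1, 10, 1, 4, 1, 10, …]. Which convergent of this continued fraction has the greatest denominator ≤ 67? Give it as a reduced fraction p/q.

379/65

a_0 = 5: 5/1  (≤ bound)
a_1 = 1: 6/1  (≤ bound)
a_2 = 4: 29/5  (≤ bound)
a_3 = 1: 35/6  (≤ bound)
a_4 = 10: 379/65  (≤ bound)
a_5 = 1: 414/71  (> 67, stop)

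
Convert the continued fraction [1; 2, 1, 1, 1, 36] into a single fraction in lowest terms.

a_0 = 1: 1/1
a_1 = 2: 3/2
a_2 = 1: 4/3
a_3 = 1: 7/5
a_4 = 1: 11/8
a_5 = 36: 403/293

403/293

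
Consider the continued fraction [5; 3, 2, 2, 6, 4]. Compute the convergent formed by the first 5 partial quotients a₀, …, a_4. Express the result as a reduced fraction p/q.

577/109

a_0 = 5: 5/1
a_1 = 3: 16/3
a_2 = 2: 37/7
a_3 = 2: 90/17
a_4 = 6: 577/109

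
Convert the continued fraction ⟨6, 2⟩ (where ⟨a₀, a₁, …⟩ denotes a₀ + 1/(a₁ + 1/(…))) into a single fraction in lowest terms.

13/2

a_0 = 6: 6/1
a_1 = 2: 13/2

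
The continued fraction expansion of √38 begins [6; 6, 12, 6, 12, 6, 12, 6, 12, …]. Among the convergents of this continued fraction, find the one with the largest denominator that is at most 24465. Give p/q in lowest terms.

List convergents until the denominator exceeds the bound:
a_0 = 6: 6/1  (≤ bound)
a_1 = 6: 37/6  (≤ bound)
a_2 = 12: 450/73  (≤ bound)
a_3 = 6: 2737/444  (≤ bound)
a_4 = 12: 33294/5401  (≤ bound)
a_5 = 6: 202501/32850  (> 24465, stop)

33294/5401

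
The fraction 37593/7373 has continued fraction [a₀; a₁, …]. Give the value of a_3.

Run the Euclidean algorithm, recording each quotient:
⌊37593/7373⌋ = 5, remainder 728
⌊7373/728⌋ = 10, remainder 93
⌊728/93⌋ = 7, remainder 77
⌊93/77⌋ = 1, remainder 16

1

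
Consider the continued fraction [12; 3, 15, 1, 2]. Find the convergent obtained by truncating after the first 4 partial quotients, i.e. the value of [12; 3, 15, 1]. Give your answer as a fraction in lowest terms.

604/49

Work from the innermost term outward:
Start with 1.
15 + 1/(1/1) = 15 + 1/1 = 16/1
3 + 1/(16/1) = 3 + 1/16 = 49/16
12 + 1/(49/16) = 12 + 16/49 = 604/49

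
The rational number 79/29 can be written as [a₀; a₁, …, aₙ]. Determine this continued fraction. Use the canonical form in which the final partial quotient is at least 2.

Repeatedly divide and take the remainder:
⌊79/29⌋ = 2, remainder 21
⌊29/21⌋ = 1, remainder 8
⌊21/8⌋ = 2, remainder 5
⌊8/5⌋ = 1, remainder 3
⌊5/3⌋ = 1, remainder 2
⌊3/2⌋ = 1, remainder 1
⌊2/1⌋ = 2, remainder 0

[2; 1, 2, 1, 1, 1, 2]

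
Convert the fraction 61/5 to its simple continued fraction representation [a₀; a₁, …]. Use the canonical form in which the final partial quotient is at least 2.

[12; 5]

61 = 12·5 + 1, so a_0 = 12
5 = 5·1 + 0, so a_1 = 5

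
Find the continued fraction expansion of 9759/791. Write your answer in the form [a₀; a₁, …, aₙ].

[12; 2, 1, 25, 1, 2, 3]

9759 = 12·791 + 267, so a_0 = 12
791 = 2·267 + 257, so a_1 = 2
267 = 1·257 + 10, so a_2 = 1
257 = 25·10 + 7, so a_3 = 25
10 = 1·7 + 3, so a_4 = 1
7 = 2·3 + 1, so a_5 = 2
3 = 3·1 + 0, so a_6 = 3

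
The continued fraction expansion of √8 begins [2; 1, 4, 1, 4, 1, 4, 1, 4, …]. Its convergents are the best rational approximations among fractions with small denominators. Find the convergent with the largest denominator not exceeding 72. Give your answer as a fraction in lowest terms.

99/35

List convergents until the denominator exceeds the bound:
a_0 = 2: 2/1  (≤ bound)
a_1 = 1: 3/1  (≤ bound)
a_2 = 4: 14/5  (≤ bound)
a_3 = 1: 17/6  (≤ bound)
a_4 = 4: 82/29  (≤ bound)
a_5 = 1: 99/35  (≤ bound)
a_6 = 4: 478/169  (> 72, stop)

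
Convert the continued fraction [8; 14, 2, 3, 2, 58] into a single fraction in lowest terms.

Start with 58.
2 + 1/(58/1) = 2 + 1/58 = 117/58
3 + 1/(117/58) = 3 + 58/117 = 409/117
2 + 1/(409/117) = 2 + 117/409 = 935/409
14 + 1/(935/409) = 14 + 409/935 = 13499/935
8 + 1/(13499/935) = 8 + 935/13499 = 108927/13499

108927/13499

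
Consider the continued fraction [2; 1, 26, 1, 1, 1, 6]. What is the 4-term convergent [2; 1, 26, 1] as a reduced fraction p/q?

Start with 1.
26 + 1/(1/1) = 26 + 1/1 = 27/1
1 + 1/(27/1) = 1 + 1/27 = 28/27
2 + 1/(28/27) = 2 + 27/28 = 83/28

83/28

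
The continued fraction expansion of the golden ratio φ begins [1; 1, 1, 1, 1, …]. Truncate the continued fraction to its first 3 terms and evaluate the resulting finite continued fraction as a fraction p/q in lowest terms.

Use the convergent recurrence hₖ = aₖ·hₖ₋₁ + hₖ₋₂ (and likewise for the denominators kₖ):
a_0 = 1: 1/1
a_1 = 1: 2/1
a_2 = 1: 3/2

3/2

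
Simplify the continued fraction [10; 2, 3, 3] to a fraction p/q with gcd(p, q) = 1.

240/23

Build up convergents one term at a time:
a_0 = 10: 10/1
a_1 = 2: 21/2
a_2 = 3: 73/7
a_3 = 3: 240/23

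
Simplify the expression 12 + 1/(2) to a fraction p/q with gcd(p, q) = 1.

25/2

Use the convergent recurrence hₖ = aₖ·hₖ₋₁ + hₖ₋₂ (and likewise for the denominators kₖ):
a_0 = 12: 12/1
a_1 = 2: 25/2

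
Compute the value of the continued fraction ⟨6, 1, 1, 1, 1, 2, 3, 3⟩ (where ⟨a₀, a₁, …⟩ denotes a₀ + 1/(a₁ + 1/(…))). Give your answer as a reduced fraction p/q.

a_0 = 6: 6/1
a_1 = 1: 7/1
a_2 = 1: 13/2
a_3 = 1: 20/3
a_4 = 1: 33/5
a_5 = 2: 86/13
a_6 = 3: 291/44
a_7 = 3: 959/145

959/145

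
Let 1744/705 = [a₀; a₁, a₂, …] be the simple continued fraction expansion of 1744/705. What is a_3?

Repeatedly divide and take the remainder:
⌊1744/705⌋ = 2, remainder 334
⌊705/334⌋ = 2, remainder 37
⌊334/37⌋ = 9, remainder 1
⌊37/1⌋ = 37, remainder 0

37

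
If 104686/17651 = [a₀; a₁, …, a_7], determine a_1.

1

Run the Euclidean algorithm, recording each quotient:
⌊104686/17651⌋ = 5, remainder 16431
⌊17651/16431⌋ = 1, remainder 1220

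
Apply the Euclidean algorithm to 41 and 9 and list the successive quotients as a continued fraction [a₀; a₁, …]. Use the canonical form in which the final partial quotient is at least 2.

Apply division with remainder until the remainder is 0:
41 = 4·9 + 5, so a_0 = 4
9 = 1·5 + 4, so a_1 = 1
5 = 1·4 + 1, so a_2 = 1
4 = 4·1 + 0, so a_3 = 4

[4; 1, 1, 4]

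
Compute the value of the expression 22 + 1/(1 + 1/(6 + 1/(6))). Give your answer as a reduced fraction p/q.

983/43

a_0 = 22: 22/1
a_1 = 1: 23/1
a_2 = 6: 160/7
a_3 = 6: 983/43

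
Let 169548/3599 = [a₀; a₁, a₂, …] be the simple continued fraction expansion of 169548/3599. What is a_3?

Repeatedly divide and take the remainder:
169548 = 47·3599 + 395, so a_0 = 47
3599 = 9·395 + 44, so a_1 = 9
395 = 8·44 + 43, so a_2 = 8
44 = 1·43 + 1, so a_3 = 1

1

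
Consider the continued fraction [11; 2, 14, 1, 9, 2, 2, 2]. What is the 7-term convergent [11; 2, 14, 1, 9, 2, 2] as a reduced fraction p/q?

18397/1602

Start with 2.
2 + 1/(2/1) = 2 + 1/2 = 5/2
9 + 1/(5/2) = 9 + 2/5 = 47/5
1 + 1/(47/5) = 1 + 5/47 = 52/47
14 + 1/(52/47) = 14 + 47/52 = 775/52
2 + 1/(775/52) = 2 + 52/775 = 1602/775
11 + 1/(1602/775) = 11 + 775/1602 = 18397/1602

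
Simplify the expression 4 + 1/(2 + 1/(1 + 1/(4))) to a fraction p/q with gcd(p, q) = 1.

Collapse the nested fraction from the inside out:
Start with 4.
1 + 1/(4/1) = 1 + 1/4 = 5/4
2 + 1/(5/4) = 2 + 4/5 = 14/5
4 + 1/(14/5) = 4 + 5/14 = 61/14

61/14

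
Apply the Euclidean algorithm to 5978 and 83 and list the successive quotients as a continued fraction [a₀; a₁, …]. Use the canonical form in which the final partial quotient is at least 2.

Run the Euclidean algorithm, recording each quotient:
5978 = 72·83 + 2, so a_0 = 72
83 = 41·2 + 1, so a_1 = 41
2 = 2·1 + 0, so a_2 = 2

[72; 41, 2]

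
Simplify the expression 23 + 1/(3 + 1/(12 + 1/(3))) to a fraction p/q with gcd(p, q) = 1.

Work from the innermost term outward:
Start with 3.
12 + 1/(3/1) = 12 + 1/3 = 37/3
3 + 1/(37/3) = 3 + 3/37 = 114/37
23 + 1/(114/37) = 23 + 37/114 = 2659/114

2659/114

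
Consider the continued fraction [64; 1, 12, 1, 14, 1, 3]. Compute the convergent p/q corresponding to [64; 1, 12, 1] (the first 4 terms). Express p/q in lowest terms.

Build up convergents one term at a time:
a_0 = 64: 64/1
a_1 = 1: 65/1
a_2 = 12: 844/13
a_3 = 1: 909/14

909/14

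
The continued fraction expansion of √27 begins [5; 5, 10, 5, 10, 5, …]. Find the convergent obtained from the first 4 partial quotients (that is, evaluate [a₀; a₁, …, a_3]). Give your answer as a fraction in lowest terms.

Use the convergent recurrence hₖ = aₖ·hₖ₋₁ + hₖ₋₂ (and likewise for the denominators kₖ):
a_0 = 5: 5/1
a_1 = 5: 26/5
a_2 = 10: 265/51
a_3 = 5: 1351/260

1351/260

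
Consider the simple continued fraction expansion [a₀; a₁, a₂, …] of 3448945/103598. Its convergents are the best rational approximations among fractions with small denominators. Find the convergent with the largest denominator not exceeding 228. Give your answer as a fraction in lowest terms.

a_0 = 33: 33/1  (≤ bound)
a_1 = 3: 100/3  (≤ bound)
a_2 = 2: 233/7  (≤ bound)
a_3 = 3: 799/24  (≤ bound)
a_4 = 35: 28198/847  (> 228, stop)

799/24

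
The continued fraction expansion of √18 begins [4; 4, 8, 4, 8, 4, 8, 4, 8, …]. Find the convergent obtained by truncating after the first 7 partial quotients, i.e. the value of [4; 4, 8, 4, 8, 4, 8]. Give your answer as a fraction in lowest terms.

161564/38081

Compute successive convergents:
a_0 = 4: 4/1
a_1 = 4: 17/4
a_2 = 8: 140/33
a_3 = 4: 577/136
a_4 = 8: 4756/1121
a_5 = 4: 19601/4620
a_6 = 8: 161564/38081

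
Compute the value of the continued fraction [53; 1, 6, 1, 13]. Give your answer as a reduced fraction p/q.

Start with 13.
1 + 1/(13/1) = 1 + 1/13 = 14/13
6 + 1/(14/13) = 6 + 13/14 = 97/14
1 + 1/(97/14) = 1 + 14/97 = 111/97
53 + 1/(111/97) = 53 + 97/111 = 5980/111

5980/111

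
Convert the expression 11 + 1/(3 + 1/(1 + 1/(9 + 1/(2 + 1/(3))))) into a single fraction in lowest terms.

3208/285

Compute successive convergents:
a_0 = 11: 11/1
a_1 = 3: 34/3
a_2 = 1: 45/4
a_3 = 9: 439/39
a_4 = 2: 923/82
a_5 = 3: 3208/285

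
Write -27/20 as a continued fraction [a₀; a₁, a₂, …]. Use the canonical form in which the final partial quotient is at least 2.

[-2; 1, 1, 1, 6]

Apply division with remainder until the remainder is 0:
⌊-27/20⌋ = -2, remainder 13
⌊20/13⌋ = 1, remainder 7
⌊13/7⌋ = 1, remainder 6
⌊7/6⌋ = 1, remainder 1
⌊6/1⌋ = 6, remainder 0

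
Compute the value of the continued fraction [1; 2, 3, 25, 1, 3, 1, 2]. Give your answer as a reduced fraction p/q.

3652/2555

a_0 = 1: 1/1
a_1 = 2: 3/2
a_2 = 3: 10/7
a_3 = 25: 253/177
a_4 = 1: 263/184
a_5 = 3: 1042/729
a_6 = 1: 1305/913
a_7 = 2: 3652/2555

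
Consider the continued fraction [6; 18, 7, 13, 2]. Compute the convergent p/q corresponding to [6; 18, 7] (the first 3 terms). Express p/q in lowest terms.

769/127

a_0 = 6: 6/1
a_1 = 18: 109/18
a_2 = 7: 769/127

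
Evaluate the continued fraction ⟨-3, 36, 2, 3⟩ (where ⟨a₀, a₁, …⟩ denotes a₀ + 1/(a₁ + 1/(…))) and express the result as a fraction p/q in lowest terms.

-758/255

a_0 = -3: -3/1
a_1 = 36: -107/36
a_2 = 2: -217/73
a_3 = 3: -758/255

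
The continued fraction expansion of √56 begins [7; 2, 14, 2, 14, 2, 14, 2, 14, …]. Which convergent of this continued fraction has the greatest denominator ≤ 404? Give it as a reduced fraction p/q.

a_0 = 7: 7/1  (≤ bound)
a_1 = 2: 15/2  (≤ bound)
a_2 = 14: 217/29  (≤ bound)
a_3 = 2: 449/60  (≤ bound)
a_4 = 14: 6503/869  (> 404, stop)

449/60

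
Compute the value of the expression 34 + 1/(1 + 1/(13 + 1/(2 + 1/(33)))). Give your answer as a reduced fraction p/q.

33918/971

a_0 = 34: 34/1
a_1 = 1: 35/1
a_2 = 13: 489/14
a_3 = 2: 1013/29
a_4 = 33: 33918/971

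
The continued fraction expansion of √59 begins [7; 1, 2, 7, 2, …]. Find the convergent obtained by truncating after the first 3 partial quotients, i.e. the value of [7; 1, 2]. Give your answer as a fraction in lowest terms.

23/3

Start with 2.
1 + 1/(2/1) = 1 + 1/2 = 3/2
7 + 1/(3/2) = 7 + 2/3 = 23/3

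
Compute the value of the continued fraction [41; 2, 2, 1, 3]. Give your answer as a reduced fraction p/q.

1077/26

Start with 3.
1 + 1/(3/1) = 1 + 1/3 = 4/3
2 + 1/(4/3) = 2 + 3/4 = 11/4
2 + 1/(11/4) = 2 + 4/11 = 26/11
41 + 1/(26/11) = 41 + 11/26 = 1077/26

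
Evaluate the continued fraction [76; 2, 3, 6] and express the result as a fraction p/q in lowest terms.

3363/44

Start with 6.
3 + 1/(6/1) = 3 + 1/6 = 19/6
2 + 1/(19/6) = 2 + 6/19 = 44/19
76 + 1/(44/19) = 76 + 19/44 = 3363/44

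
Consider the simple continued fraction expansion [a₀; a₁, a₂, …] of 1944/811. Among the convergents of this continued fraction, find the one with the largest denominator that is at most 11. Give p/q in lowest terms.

12/5

a_0 = 2: 2/1  (≤ bound)
a_1 = 2: 5/2  (≤ bound)
a_2 = 1: 7/3  (≤ bound)
a_3 = 1: 12/5  (≤ bound)
a_4 = 12: 151/63  (> 11, stop)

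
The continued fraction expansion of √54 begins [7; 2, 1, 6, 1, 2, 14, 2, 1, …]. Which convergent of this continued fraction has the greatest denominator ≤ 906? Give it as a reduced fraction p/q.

List convergents until the denominator exceeds the bound:
a_0 = 7: 7/1  (≤ bound)
a_1 = 2: 15/2  (≤ bound)
a_2 = 1: 22/3  (≤ bound)
a_3 = 6: 147/20  (≤ bound)
a_4 = 1: 169/23  (≤ bound)
a_5 = 2: 485/66  (≤ bound)
a_6 = 14: 6959/947  (> 906, stop)

485/66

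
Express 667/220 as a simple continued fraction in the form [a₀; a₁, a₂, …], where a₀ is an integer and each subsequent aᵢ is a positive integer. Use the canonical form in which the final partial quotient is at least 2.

[3; 31, 2, 3]

Repeatedly divide and take the remainder:
667 ÷ 220 → quotient 3, remainder 7
220 ÷ 7 → quotient 31, remainder 3
7 ÷ 3 → quotient 2, remainder 1
3 ÷ 1 → quotient 3, remainder 0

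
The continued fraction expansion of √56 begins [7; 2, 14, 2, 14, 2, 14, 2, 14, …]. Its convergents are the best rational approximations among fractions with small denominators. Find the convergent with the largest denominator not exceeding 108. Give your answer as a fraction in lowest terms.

List convergents until the denominator exceeds the bound:
a_0 = 7: 7/1  (≤ bound)
a_1 = 2: 15/2  (≤ bound)
a_2 = 14: 217/29  (≤ bound)
a_3 = 2: 449/60  (≤ bound)
a_4 = 14: 6503/869  (> 108, stop)

449/60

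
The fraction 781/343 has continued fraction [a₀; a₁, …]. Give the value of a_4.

1

Repeatedly divide and take the remainder:
781 ÷ 343 → quotient 2, remainder 95
343 ÷ 95 → quotient 3, remainder 58
95 ÷ 58 → quotient 1, remainder 37
58 ÷ 37 → quotient 1, remainder 21
37 ÷ 21 → quotient 1, remainder 16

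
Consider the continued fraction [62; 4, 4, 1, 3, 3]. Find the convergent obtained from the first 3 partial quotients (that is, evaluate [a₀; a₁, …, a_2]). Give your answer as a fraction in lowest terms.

1058/17

Start with 4.
4 + 1/(4/1) = 4 + 1/4 = 17/4
62 + 1/(17/4) = 62 + 4/17 = 1058/17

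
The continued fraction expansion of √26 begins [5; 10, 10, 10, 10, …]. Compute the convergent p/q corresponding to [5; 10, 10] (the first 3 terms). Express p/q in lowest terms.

515/101

Compute successive convergents:
a_0 = 5: 5/1
a_1 = 10: 51/10
a_2 = 10: 515/101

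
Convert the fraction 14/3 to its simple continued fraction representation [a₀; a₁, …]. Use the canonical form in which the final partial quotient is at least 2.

[4; 1, 2]

⌊14/3⌋ = 4, remainder 2
⌊3/2⌋ = 1, remainder 1
⌊2/1⌋ = 2, remainder 0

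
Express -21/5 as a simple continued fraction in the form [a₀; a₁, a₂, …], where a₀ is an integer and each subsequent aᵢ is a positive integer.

[-5; 1, 4]

Apply division with remainder until the remainder is 0:
-21 ÷ 5 → quotient -5, remainder 4
5 ÷ 4 → quotient 1, remainder 1
4 ÷ 1 → quotient 4, remainder 0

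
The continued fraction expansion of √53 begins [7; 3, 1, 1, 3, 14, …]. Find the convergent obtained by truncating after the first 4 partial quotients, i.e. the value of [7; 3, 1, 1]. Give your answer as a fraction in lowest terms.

51/7

Use the convergent recurrence hₖ = aₖ·hₖ₋₁ + hₖ₋₂ (and likewise for the denominators kₖ):
a_0 = 7: 7/1
a_1 = 3: 22/3
a_2 = 1: 29/4
a_3 = 1: 51/7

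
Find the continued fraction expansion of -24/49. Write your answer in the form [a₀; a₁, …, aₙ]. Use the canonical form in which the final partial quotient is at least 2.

[-1; 1, 1, 24]

-24 ÷ 49 → quotient -1, remainder 25
49 ÷ 25 → quotient 1, remainder 24
25 ÷ 24 → quotient 1, remainder 1
24 ÷ 1 → quotient 24, remainder 0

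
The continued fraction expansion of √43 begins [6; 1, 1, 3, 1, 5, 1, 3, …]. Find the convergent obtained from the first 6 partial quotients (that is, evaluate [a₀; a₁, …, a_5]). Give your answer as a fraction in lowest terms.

a_0 = 6: 6/1
a_1 = 1: 7/1
a_2 = 1: 13/2
a_3 = 3: 46/7
a_4 = 1: 59/9
a_5 = 5: 341/52

341/52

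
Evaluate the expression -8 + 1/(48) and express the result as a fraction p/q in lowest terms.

-383/48

Collapse the nested fraction from the inside out:
Start with 48.
-8 + 1/(48/1) = -8 + 1/48 = -383/48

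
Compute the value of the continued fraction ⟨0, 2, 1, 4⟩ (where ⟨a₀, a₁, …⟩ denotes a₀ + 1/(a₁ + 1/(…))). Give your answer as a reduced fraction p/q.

a_0 = 0: 0/1
a_1 = 2: 1/2
a_2 = 1: 1/3
a_3 = 4: 5/14

5/14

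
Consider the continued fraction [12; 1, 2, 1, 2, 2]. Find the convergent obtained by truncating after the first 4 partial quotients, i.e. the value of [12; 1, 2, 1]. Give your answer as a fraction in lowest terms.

a_0 = 12: 12/1
a_1 = 1: 13/1
a_2 = 2: 38/3
a_3 = 1: 51/4

51/4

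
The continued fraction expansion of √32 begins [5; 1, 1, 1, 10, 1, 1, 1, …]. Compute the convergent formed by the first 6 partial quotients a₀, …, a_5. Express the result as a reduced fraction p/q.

198/35

Start with 1.
10 + 1/(1/1) = 10 + 1/1 = 11/1
1 + 1/(11/1) = 1 + 1/11 = 12/11
1 + 1/(12/11) = 1 + 11/12 = 23/12
1 + 1/(23/12) = 1 + 12/23 = 35/23
5 + 1/(35/23) = 5 + 23/35 = 198/35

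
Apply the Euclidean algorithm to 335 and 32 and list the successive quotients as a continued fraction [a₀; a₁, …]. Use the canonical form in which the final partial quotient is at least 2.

[10; 2, 7, 2]

335 ÷ 32 → quotient 10, remainder 15
32 ÷ 15 → quotient 2, remainder 2
15 ÷ 2 → quotient 7, remainder 1
2 ÷ 1 → quotient 2, remainder 0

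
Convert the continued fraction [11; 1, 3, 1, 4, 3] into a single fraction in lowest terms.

908/77

Starting at the tail and folding back:
Start with 3.
4 + 1/(3/1) = 4 + 1/3 = 13/3
1 + 1/(13/3) = 1 + 3/13 = 16/13
3 + 1/(16/13) = 3 + 13/16 = 61/16
1 + 1/(61/16) = 1 + 16/61 = 77/61
11 + 1/(77/61) = 11 + 61/77 = 908/77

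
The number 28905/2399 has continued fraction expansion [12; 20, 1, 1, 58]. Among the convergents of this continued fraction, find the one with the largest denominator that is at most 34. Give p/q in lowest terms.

List convergents until the denominator exceeds the bound:
a_0 = 12: 12/1  (≤ bound)
a_1 = 20: 241/20  (≤ bound)
a_2 = 1: 253/21  (≤ bound)
a_3 = 1: 494/41  (> 34, stop)

253/21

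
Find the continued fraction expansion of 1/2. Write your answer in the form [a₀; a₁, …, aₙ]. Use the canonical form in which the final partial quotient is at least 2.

⌊1/2⌋ = 0, remainder 1
⌊2/1⌋ = 2, remainder 0

[0; 2]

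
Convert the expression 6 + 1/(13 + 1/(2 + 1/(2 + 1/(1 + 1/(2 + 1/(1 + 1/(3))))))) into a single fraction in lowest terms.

7909/1302

Starting at the tail and folding back:
Start with 3.
1 + 1/(3/1) = 1 + 1/3 = 4/3
2 + 1/(4/3) = 2 + 3/4 = 11/4
1 + 1/(11/4) = 1 + 4/11 = 15/11
2 + 1/(15/11) = 2 + 11/15 = 41/15
2 + 1/(41/15) = 2 + 15/41 = 97/41
13 + 1/(97/41) = 13 + 41/97 = 1302/97
6 + 1/(1302/97) = 6 + 97/1302 = 7909/1302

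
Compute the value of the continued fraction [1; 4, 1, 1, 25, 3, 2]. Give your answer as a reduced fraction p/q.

1989/1628

Collapse the nested fraction from the inside out:
Start with 2.
3 + 1/(2/1) = 3 + 1/2 = 7/2
25 + 1/(7/2) = 25 + 2/7 = 177/7
1 + 1/(177/7) = 1 + 7/177 = 184/177
1 + 1/(184/177) = 1 + 177/184 = 361/184
4 + 1/(361/184) = 4 + 184/361 = 1628/361
1 + 1/(1628/361) = 1 + 361/1628 = 1989/1628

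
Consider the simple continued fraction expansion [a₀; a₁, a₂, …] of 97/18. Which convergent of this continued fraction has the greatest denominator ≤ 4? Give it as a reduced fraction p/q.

a_0 = 5: 5/1  (≤ bound)
a_1 = 2: 11/2  (≤ bound)
a_2 = 1: 16/3  (≤ bound)
a_3 = 1: 27/5  (> 4, stop)

16/3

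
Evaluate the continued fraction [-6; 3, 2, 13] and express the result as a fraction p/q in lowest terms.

-537/94

Starting at the tail and folding back:
Start with 13.
2 + 1/(13/1) = 2 + 1/13 = 27/13
3 + 1/(27/13) = 3 + 13/27 = 94/27
-6 + 1/(94/27) = -6 + 27/94 = -537/94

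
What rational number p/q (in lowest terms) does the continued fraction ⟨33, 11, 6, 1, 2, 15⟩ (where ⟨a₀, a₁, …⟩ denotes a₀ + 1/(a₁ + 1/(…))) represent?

Build up convergents one term at a time:
a_0 = 33: 33/1
a_1 = 11: 364/11
a_2 = 6: 2217/67
a_3 = 1: 2581/78
a_4 = 2: 7379/223
a_5 = 15: 113266/3423

113266/3423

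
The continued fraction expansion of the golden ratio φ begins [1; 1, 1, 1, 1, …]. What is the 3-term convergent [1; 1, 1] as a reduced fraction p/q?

3/2

Start with 1.
1 + 1/(1/1) = 1 + 1/1 = 2/1
1 + 1/(2/1) = 1 + 1/2 = 3/2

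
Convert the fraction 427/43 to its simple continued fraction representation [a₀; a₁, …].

Repeatedly divide and take the remainder:
⌊427/43⌋ = 9, remainder 40
⌊43/40⌋ = 1, remainder 3
⌊40/3⌋ = 13, remainder 1
⌊3/1⌋ = 3, remainder 0

[9; 1, 13, 3]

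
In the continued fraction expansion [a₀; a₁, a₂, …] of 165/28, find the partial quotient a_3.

3

Apply division with remainder until the remainder is 0:
⌊165/28⌋ = 5, remainder 25
⌊28/25⌋ = 1, remainder 3
⌊25/3⌋ = 8, remainder 1
⌊3/1⌋ = 3, remainder 0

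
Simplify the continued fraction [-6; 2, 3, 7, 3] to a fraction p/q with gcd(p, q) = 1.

Start with 3.
7 + 1/(3/1) = 7 + 1/3 = 22/3
3 + 1/(22/3) = 3 + 3/22 = 69/22
2 + 1/(69/22) = 2 + 22/69 = 160/69
-6 + 1/(160/69) = -6 + 69/160 = -891/160

-891/160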